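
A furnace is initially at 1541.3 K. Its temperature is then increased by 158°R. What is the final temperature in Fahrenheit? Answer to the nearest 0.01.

2472.67°F

Initial temperature in Celsius: 1541.3 - 273.15 = 1268.1500°C.
The 158°R change is an interval, so only the factor 5/9 applies: +158 × 5/9 = +87.7778°C.
Final Celsius temperature: 1268.1500 + 87.7778 = 1355.9278°C.
In Fahrenheit: 1355.9278 × 1.8 + 32 = 2472.67°F.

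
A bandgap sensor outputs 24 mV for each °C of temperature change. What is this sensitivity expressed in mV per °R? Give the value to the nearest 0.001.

Since only a temperature interval is involved, the additive offset between the scales drops out.
A change of 1°R is a change of 5/9°C, so per °R the value is 24 × 5/9 = 13.333.

13.333 mV per °R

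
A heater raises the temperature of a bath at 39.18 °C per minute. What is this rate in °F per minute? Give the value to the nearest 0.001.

70.524 °F/minute

Since only a temperature interval is involved, the additive offset between the scales drops out.
A change of 1°C is a change of 1.8°F, so 39.18 × 1.8 = 70.524.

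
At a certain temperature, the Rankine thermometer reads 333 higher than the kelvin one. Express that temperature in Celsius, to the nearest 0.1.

143.1°C

Let x be the kelvin reading; then the Rankine reading is 1.8·x.
(1.8·x) - x = 333  ⇒  (0.8)·x = 333  ⇒  x = 416.2500 K.
In Celsius: 416.25 - 273.15 = 143.1°C.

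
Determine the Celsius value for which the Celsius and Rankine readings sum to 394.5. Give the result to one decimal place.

-34.7°C

Let C be the Celsius reading. The Rankine reading is R = 1.8·C + 491.67.
Require C + R = 394.5: (2.8)·C + 491.67 = 394.5.
C = (394.5 - 491.67) / (2.8) = -34.7.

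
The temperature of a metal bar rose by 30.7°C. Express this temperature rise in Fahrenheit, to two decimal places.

An interval of 1°C corresponds to 1.8°F.
30.7 × 1.8 = 55.26.

55.26°F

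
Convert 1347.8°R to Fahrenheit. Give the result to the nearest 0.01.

888.13°F

In Celsius: (1347.8 - 491.67) × 5/9 = 475.6278°C.
In Fahrenheit: 475.6278 × 1.8 + 32 = 888.13°F.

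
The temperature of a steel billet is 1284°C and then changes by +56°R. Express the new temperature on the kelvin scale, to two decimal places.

1588.26 K

The 56°R change is an interval, so only the factor 5/9 applies: +56 × 5/9 = +31.1111°C.
Final Celsius temperature: 1284.0000 + 31.1111 = 1315.1111°C.
In kelvin: 1315.1111 + 273.15 = 1588.26 K.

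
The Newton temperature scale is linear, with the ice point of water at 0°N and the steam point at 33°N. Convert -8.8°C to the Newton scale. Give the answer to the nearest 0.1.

-2.9°N

Linearly onto the Newton scale: 0 + (-8.8000 / 100) × (33 - 0) = -2.9°N.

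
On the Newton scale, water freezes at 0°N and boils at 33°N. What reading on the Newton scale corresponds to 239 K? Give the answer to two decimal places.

First in Celsius: 239 - 273.15 = -34.1500°C.
Linearly onto the Newton scale: 0 + (-34.1500 / 100) × (33 - 0) = -11.27°N.

-11.27°N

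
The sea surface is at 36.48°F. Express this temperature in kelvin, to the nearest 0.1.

275.6 K

In Celsius: (36.48 - 32) × 5/9 = 2.4889°C.
In kelvin: 2.4889 + 273.15 = 275.6 K.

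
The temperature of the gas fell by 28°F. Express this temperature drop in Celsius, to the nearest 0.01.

An interval of 1°F corresponds to 5/9°C.
28 × 5/9 = 15.56.

15.56°C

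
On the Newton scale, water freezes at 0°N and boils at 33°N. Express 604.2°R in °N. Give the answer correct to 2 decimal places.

First in Celsius: (604.2 - 491.67) × 5/9 = 62.5167°C.
Linearly onto the Newton scale: 0 + (62.5167 / 100) × (33 - 0) = 20.63°N.

20.63°N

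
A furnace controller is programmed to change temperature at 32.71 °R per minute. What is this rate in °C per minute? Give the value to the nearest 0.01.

18.17 °C/minute

Since only a temperature interval is involved, the additive offset between the scales drops out.
A change of 1°R is a change of 5/9°C, so 32.71 × 5/9 = 18.17.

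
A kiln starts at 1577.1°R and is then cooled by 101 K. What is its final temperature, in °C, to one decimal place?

502.0°C

Initial temperature in Celsius: (1577.1 - 491.67) × 5/9 = 603.0167°C.
The 101 K change is an interval; Kelvin and Celsius degrees are the same size, so ΔC = -101°C.
Final Celsius temperature: 603.0167 - 101.0000 = 502.0167°C.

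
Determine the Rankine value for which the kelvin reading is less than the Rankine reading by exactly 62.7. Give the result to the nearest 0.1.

Let R be the Rankine reading. The kelvin reading is K = 5/9·R.
Require K - R = -62.7: (-4/9)·R = -62.7.
R = (-62.7) / (-4/9) = 141.1.

141.1°R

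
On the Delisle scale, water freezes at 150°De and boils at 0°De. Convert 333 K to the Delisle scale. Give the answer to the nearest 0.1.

60.2°De

First in Celsius: 333 - 273.15 = 59.8500°C.
Linearly onto the Delisle scale: 150 + (59.8500 / 100) × (0 - 150) = 60.2°De.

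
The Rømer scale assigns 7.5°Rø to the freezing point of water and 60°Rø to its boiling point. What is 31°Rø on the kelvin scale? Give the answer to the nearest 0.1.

Linear interpolation between the fixed points: C = (31 - 7.5) × 100 / (60 - 7.5) = 44.7619°C.
Then 44.7619 + 273.15 = 317.9 K.

317.9 K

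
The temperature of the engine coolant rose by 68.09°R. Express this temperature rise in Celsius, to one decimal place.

37.8°C

For a temperature interval the offset drops out; only the factor 5/9 applies.
68.09 × 5/9 = 37.8.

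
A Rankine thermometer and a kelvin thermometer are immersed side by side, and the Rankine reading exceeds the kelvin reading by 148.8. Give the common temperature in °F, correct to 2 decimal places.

Let x be the Rankine reading; then the kelvin reading is 5/9·x.
(5/9·x) - x = -148.8  ⇒  (-4/9)·x = -148.8  ⇒  x = 334.8000°R.
In Celsius: (334.8 - 491.67) × 5/9 = -87.1500°C.
In Fahrenheit: -87.1500 × 1.8 + 32 = -124.87°F.

-124.87°F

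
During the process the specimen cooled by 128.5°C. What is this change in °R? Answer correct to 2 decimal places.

231.30°R

An interval of 1°C corresponds to 1.8°R.
128.5 × 1.8 = 231.30.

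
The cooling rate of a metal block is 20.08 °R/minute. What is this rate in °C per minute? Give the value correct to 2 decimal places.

11.16 °C/minute

The quantity depends on a temperature interval, so only the ratio of degree sizes applies; the offset between the scales is irrelevant.
A change of 1°R is a change of 5/9°C, so 20.08 × 5/9 = 11.16.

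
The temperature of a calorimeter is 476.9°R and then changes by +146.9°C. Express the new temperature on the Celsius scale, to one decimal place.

138.7°C

Initial temperature in Celsius: (476.9 - 491.67) × 5/9 = -8.2056°C.
Final Celsius temperature: -8.2056 + 146.9000 = 138.6944°C.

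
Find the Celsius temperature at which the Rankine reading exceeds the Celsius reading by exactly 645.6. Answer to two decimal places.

192.41°C

Let C be the Celsius reading. The Rankine reading is R = 1.8·C + 491.67.
Require R - C = 645.6: (0.8)·C + 491.67 = 645.6.
C = (645.6 - 491.67) / (0.8) = 192.41.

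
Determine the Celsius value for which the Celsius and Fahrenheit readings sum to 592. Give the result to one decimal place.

200.0°C

Let C be the Celsius reading. The Fahrenheit reading is F = 1.8·C + 32.
Require C + F = 592: (2.8)·C + 32 = 592.
C = (592 - 32) / (2.8) = 200.0.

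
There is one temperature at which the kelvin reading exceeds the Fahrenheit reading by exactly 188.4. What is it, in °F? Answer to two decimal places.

Let F be the Fahrenheit reading. The kelvin reading is K = 5/9·F + 255.372.
Require K - F = 188.4: (-4/9)·F + 255.372 = 188.4.
F = (188.4 - 255.372) / (-4/9) = 150.69.

150.69°F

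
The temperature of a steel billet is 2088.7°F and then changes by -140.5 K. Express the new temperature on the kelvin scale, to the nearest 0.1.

1275.3 K

Initial temperature in Celsius: (2088.7 - 32) × 5/9 = 1142.6111°C.
The 140.5 K change is an interval; Kelvin and Celsius degrees are the same size, so ΔC = -140.5°C.
Final Celsius temperature: 1142.6111 - 140.5000 = 1002.1111°C.
In kelvin: 1002.1111 + 273.15 = 1275.3 K.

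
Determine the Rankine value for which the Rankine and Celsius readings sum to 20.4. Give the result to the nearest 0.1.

Let R be the Rankine reading. The Celsius reading is C = 5/9·R - 273.15.
Require R + C = 20.4: (14/9)·R - 273.15 = 20.4.
R = (20.4 + 273.15) / (14/9) = 188.7.

188.7°R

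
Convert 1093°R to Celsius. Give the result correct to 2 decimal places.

In Celsius: (1093 - 491.67) × 5/9 = 334.0722°C.

334.07°C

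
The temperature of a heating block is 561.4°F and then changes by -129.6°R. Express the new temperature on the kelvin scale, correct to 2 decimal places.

495.26 K

Initial temperature in Celsius: (561.4 - 32) × 5/9 = 294.1111°C.
The 129.6°R change is an interval, so only the factor 5/9 applies: -129.6 × 5/9 = -72.0000°C.
Final Celsius temperature: 294.1111 - 72.0000 = 222.1111°C.
In kelvin: 222.1111 + 273.15 = 495.26 K.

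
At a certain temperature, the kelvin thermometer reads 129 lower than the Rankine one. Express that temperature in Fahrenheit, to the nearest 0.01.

-169.42°F

Let x be the Rankine reading; then the kelvin reading is 5/9·x.
(5/9·x) - x = -129  ⇒  (-4/9)·x = -129  ⇒  x = 290.2500°R.
In Celsius: (290.25 - 491.67) × 5/9 = -111.9000°C.
In Fahrenheit: -111.9000 × 1.8 + 32 = -169.42°F.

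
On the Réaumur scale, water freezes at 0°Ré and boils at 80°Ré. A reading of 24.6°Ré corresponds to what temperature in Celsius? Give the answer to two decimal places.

30.75°C

Linear interpolation between the fixed points: C = (24.6 - 0) × 100 / (80 - 0) = 30.7500°C.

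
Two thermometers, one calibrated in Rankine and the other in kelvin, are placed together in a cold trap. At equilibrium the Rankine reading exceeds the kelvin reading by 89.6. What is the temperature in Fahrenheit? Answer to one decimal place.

Let x be the Rankine reading; then the kelvin reading is 5/9·x.
(5/9·x) - x = -89.6  ⇒  (-4/9)·x = -89.6  ⇒  x = 201.6000°R.
In Celsius: (201.6 - 491.67) × 5/9 = -161.1500°C.
In Fahrenheit: -161.1500 × 1.8 + 32 = -258.1°F.

-258.1°F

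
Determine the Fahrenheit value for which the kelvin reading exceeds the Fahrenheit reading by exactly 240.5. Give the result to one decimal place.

Let F be the Fahrenheit reading. The kelvin reading is K = 5/9·F + 255.372.
Require K - F = 240.5: (-4/9)·F + 255.372 = 240.5.
F = (240.5 - 255.372) / (-4/9) = 33.5.

33.5°F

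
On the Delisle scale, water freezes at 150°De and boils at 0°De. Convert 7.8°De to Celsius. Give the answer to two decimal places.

Linear interpolation between the fixed points: C = (7.8 - 150) × 100 / (0 - 150) = 94.8000°C.

94.80°C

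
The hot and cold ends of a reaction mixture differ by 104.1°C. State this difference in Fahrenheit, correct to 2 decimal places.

For a temperature interval the offset drops out; only the factor 1.8 applies.
104.1 × 1.8 = 187.38.

187.38°F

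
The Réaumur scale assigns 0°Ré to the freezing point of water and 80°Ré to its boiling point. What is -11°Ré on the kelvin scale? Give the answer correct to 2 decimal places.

259.40 K

Linear interpolation between the fixed points: C = (-11 - 0) × 100 / (80 - 0) = -13.7500°C.
Then -13.7500 + 273.15 = 259.40 K.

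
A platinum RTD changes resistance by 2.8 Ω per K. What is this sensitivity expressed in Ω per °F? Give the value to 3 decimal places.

The quantity depends on a temperature interval, so only the ratio of degree sizes applies; the offset between the scales is irrelevant.
A change of 1°F is a change of 5/9 K, so per °F the value is 2.8 × 5/9 = 1.556.

1.556 Ω per °F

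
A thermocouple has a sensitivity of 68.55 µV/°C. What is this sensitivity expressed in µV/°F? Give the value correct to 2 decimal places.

The quantity depends on a temperature interval, so only the ratio of degree sizes applies; the offset between the scales is irrelevant.
A change of 1°F is a change of 5/9°C, so per °F the value is 68.55 × 5/9 = 38.08.

38.08 µV/°F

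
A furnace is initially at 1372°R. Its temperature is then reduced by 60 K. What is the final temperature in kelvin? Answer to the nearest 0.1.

702.2 K

Initial temperature in Celsius: (1372 - 491.67) × 5/9 = 489.0722°C.
The 60 K change is an interval; Kelvin and Celsius degrees are the same size, so ΔC = -60°C.
Final Celsius temperature: 489.0722 - 60.0000 = 429.0722°C.
In kelvin: 429.0722 + 273.15 = 702.2 K.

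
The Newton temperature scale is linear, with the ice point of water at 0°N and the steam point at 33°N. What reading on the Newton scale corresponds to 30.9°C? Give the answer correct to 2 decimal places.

Linearly onto the Newton scale: 0 + (30.9000 / 100) × (33 - 0) = 10.20°N.

10.20°N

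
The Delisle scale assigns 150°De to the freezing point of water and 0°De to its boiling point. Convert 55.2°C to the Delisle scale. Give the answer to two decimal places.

67.20°De

Linearly onto the Delisle scale: 150 + (55.2000 / 100) × (0 - 150) = 67.20°De.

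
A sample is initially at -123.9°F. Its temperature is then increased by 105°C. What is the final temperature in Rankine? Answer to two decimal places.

Initial temperature in Celsius: (-123.9 - 32) × 5/9 = -86.6111°C.
Final Celsius temperature: -86.6111 + 105.0000 = 18.3889°C.
In Rankine: 18.3889 × 1.8 + 491.67 = 524.77°R.

524.77°R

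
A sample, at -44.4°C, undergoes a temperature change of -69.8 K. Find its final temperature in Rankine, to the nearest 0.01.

286.11°R

The 69.8 K change is an interval; Kelvin and Celsius degrees are the same size, so ΔC = -69.8°C.
Final Celsius temperature: -44.4000 - 69.8000 = -114.2000°C.
In Rankine: -114.2000 × 1.8 + 491.67 = 286.11°R.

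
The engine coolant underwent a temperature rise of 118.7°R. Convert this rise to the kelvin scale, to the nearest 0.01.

For a temperature interval the offset drops out; only the factor 5/9 applies.
118.7 × 5/9 = 65.94.

65.94 K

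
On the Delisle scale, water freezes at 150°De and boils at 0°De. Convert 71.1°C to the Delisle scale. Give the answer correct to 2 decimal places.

43.35°De

Linearly onto the Delisle scale: 150 + (71.1000 / 100) × (0 - 150) = 43.35°De.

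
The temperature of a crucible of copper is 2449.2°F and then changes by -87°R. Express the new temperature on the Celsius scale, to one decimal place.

Initial temperature in Celsius: (2449.2 - 32) × 5/9 = 1342.8889°C.
The 87°R change is an interval, so only the factor 5/9 applies: -87 × 5/9 = -48.3333°C.
Final Celsius temperature: 1342.8889 - 48.3333 = 1294.5556°C.

1294.6°C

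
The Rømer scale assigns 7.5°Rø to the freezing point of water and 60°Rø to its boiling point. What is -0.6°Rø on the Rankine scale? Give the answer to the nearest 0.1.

463.9°R

Linear interpolation between the fixed points: C = (-0.6 - 7.5) × 100 / (60 - 7.5) = -15.4286°C.
Then -15.4286 × 1.8 + 491.67 = 463.9°R.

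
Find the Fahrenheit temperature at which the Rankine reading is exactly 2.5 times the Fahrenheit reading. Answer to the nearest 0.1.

306.4°F

Let F be the Fahrenheit reading. The Rankine reading is R = 1·F + 459.67.
Require R = 2.5·F: 1·F + 459.67 = 2.5·F.
(-1.5)·F = -459.67  ⇒  F = 306.4.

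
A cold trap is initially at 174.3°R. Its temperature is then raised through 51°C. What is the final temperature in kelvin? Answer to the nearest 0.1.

147.8 K

Initial temperature in Celsius: (174.3 - 491.67) × 5/9 = -176.3167°C.
Final Celsius temperature: -176.3167 + 51.0000 = -125.3167°C.
In kelvin: -125.3167 + 273.15 = 147.8 K.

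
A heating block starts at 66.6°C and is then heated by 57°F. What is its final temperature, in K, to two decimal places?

371.42 K

The 57°F change is an interval, so only the factor 5/9 applies: +57 × 5/9 = +31.6667°C.
Final Celsius temperature: 66.6000 + 31.6667 = 98.2667°C.
In kelvin: 98.2667 + 273.15 = 371.42 K.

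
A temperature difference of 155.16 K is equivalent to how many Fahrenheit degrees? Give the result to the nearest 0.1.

Only the scale ratio 1.8 matters for a change in temperature.
155.16 × 1.8 = 279.3.

279.3°F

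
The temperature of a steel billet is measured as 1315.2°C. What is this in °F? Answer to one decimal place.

In Fahrenheit: 1315.2000 × 1.8 + 32 = 2399.4°F.

2399.4°F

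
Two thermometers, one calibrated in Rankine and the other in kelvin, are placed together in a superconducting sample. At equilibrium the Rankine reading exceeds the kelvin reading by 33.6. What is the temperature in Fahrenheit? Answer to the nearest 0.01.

Let x be the Rankine reading; then the kelvin reading is 5/9·x.
(5/9·x) - x = -33.6  ⇒  (-4/9)·x = -33.6  ⇒  x = 75.6000°R.
In Celsius: (75.6 - 491.67) × 5/9 = -231.1500°C.
In Fahrenheit: -231.1500 × 1.8 + 32 = -384.07°F.

-384.07°F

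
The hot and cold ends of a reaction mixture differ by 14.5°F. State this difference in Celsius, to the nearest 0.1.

8.1°C

Only the scale ratio 5/9 matters for a change in temperature.
14.5 × 5/9 = 8.1.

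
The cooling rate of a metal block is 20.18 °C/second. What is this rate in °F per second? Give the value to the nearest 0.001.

36.324 °F/second

The quantity depends on a temperature interval, so only the ratio of degree sizes applies; the offset between the scales is irrelevant.
A change of 1°C is a change of 1.8°F, so 20.18 × 1.8 = 36.324.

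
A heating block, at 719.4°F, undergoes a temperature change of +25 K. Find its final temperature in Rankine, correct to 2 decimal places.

1224.07°R

Initial temperature in Celsius: (719.4 - 32) × 5/9 = 381.8889°C.
The 25 K change is an interval; Kelvin and Celsius degrees are the same size, so ΔC = +25°C.
Final Celsius temperature: 381.8889 + 25.0000 = 406.8889°C.
In Rankine: 406.8889 × 1.8 + 491.67 = 1224.07°R.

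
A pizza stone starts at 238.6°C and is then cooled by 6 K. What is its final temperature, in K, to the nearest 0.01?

The 6 K change is an interval; Kelvin and Celsius degrees are the same size, so ΔC = -6°C.
Final Celsius temperature: 238.6000 - 6.0000 = 232.6000°C.
In kelvin: 232.6000 + 273.15 = 505.75 K.

505.75 K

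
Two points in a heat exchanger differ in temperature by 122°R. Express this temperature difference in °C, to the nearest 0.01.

67.78°C

An interval of 1°R corresponds to 5/9°C.
122 × 5/9 = 67.78.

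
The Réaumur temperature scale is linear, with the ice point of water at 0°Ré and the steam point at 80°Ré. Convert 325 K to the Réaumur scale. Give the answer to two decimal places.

First in Celsius: 325 - 273.15 = 51.8500°C.
Linearly onto the Réaumur scale: 0 + (51.8500 / 100) × (80 - 0) = 41.48°Ré.

41.48°Ré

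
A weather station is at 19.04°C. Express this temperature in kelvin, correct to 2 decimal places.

In kelvin: 19.0400 + 273.15 = 292.19 K.

292.19 K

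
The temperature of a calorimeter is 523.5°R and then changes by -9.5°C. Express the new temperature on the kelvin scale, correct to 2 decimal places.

Initial temperature in Celsius: (523.5 - 491.67) × 5/9 = 17.6833°C.
Final Celsius temperature: 17.6833 - 9.5000 = 8.1833°C.
In kelvin: 8.1833 + 273.15 = 281.33 K.

281.33 K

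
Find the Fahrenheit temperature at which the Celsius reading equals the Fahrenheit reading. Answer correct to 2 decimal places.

-40.00°F

Let F be the Fahrenheit reading. The Celsius reading is C = 5/9·F - 17.7778.
Set C = F: 5/9·F - 17.7778 = F.
(-4/9)·F = 17.7778  ⇒  F = -40.00.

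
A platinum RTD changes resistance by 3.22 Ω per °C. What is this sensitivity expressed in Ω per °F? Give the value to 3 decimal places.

1.789 Ω per °F

Since only a temperature interval is involved, the additive offset between the scales drops out.
A change of 1°F is a change of 5/9°C, so per °F the value is 3.22 × 5/9 = 1.789.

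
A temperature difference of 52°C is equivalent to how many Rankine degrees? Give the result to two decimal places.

Only the scale ratio 1.8 matters for a change in temperature.
52 × 1.8 = 93.60.

93.60°R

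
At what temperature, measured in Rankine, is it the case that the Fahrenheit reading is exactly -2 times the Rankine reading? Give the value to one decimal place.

Let R be the Rankine reading. The Fahrenheit reading is F = 1·R - 459.67.
Require F = -2·R: 1·R - 459.67 = -2·R.
(3)·R = 459.67  ⇒  R = 153.2.

153.2°R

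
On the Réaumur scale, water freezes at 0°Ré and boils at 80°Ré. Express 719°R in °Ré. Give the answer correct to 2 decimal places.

101.04°Ré

First in Celsius: (719 - 491.67) × 5/9 = 126.2944°C.
Linearly onto the Réaumur scale: 0 + (126.2944 / 100) × (80 - 0) = 101.04°Ré.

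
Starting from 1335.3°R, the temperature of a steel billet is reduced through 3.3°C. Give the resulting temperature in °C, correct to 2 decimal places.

Initial temperature in Celsius: (1335.3 - 491.67) × 5/9 = 468.6833°C.
Final Celsius temperature: 468.6833 - 3.3000 = 465.3833°C.

465.38°C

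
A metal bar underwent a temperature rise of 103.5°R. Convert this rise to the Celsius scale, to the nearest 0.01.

57.50°C

Only the scale ratio 5/9 matters for a change in temperature.
103.5 × 5/9 = 57.50.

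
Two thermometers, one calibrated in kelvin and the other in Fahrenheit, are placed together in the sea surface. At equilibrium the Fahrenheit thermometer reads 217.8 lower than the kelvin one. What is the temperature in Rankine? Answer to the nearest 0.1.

544.2°R

Let x be the kelvin reading; then the Fahrenheit reading is 1.8·x - 459.67.
(1.8·x - 459.67) - x = -217.8  ⇒  (0.8)·x = 241.87  ⇒  x = 302.3375 K.
In Celsius: 302.3375 - 273.15 = 29.1875°C.
In Rankine: 29.1875 × 1.8 + 491.67 = 544.2°R.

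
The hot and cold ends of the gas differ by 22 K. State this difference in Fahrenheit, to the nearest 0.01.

39.60°F

An interval of 1 K corresponds to 1.8°F.
22 × 1.8 = 39.60.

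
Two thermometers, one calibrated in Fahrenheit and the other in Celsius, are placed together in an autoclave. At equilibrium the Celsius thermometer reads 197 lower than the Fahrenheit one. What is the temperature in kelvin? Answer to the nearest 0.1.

Let x be the Fahrenheit reading; then the Celsius reading is 5/9·x - 17.7778.
(5/9·x - 17.7778) - x = -197  ⇒  (-4/9)·x = -179.222  ⇒  x = 403.2500°F.
In Celsius: (403.25 - 32) × 5/9 = 206.2500°C.
In kelvin: 206.2500 + 273.15 = 479.4 K.

479.4 K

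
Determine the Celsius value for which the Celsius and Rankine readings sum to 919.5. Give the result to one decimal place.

Let C be the Celsius reading. The Rankine reading is R = 1.8·C + 491.67.
Require C + R = 919.5: (2.8)·C + 491.67 = 919.5.
C = (919.5 - 491.67) / (2.8) = 152.8.

152.8°C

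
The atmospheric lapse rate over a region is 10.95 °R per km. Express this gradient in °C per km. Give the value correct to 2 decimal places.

Since only a temperature interval is involved, the additive offset between the scales drops out.
A change of 1°R is a change of 5/9°C, so 10.95 × 5/9 = 6.08.

6.08 °C/km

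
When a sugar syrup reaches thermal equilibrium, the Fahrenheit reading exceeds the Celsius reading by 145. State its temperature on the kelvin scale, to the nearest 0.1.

Let x be the Fahrenheit reading; then the Celsius reading is 5/9·x - 17.7778.
(5/9·x - 17.7778) - x = -145  ⇒  (-4/9)·x = -127.222  ⇒  x = 286.2500°F.
In Celsius: (286.25 - 32) × 5/9 = 141.2500°C.
In kelvin: 141.2500 + 273.15 = 414.4 K.

414.4 K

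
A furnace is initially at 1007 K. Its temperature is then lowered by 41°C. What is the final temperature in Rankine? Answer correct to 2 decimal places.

1738.80°R

Initial temperature in Celsius: 1007 - 273.15 = 733.8500°C.
Final Celsius temperature: 733.8500 - 41.0000 = 692.8500°C.
In Rankine: 692.8500 × 1.8 + 491.67 = 1738.80°R.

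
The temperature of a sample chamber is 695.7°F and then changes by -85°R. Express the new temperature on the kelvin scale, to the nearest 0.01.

594.65 K

Initial temperature in Celsius: (695.7 - 32) × 5/9 = 368.7222°C.
The 85°R change is an interval, so only the factor 5/9 applies: -85 × 5/9 = -47.2222°C.
Final Celsius temperature: 368.7222 - 47.2222 = 321.5000°C.
In kelvin: 321.5000 + 273.15 = 594.65 K.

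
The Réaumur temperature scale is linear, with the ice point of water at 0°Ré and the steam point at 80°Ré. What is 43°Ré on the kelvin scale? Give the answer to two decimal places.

Linear interpolation between the fixed points: C = (43 - 0) × 100 / (80 - 0) = 53.7500°C.
Then 53.7500 + 273.15 = 326.90 K.

326.90 K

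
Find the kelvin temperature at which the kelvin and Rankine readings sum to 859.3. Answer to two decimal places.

306.89 K

Let K be the kelvin reading. The Rankine reading is R = 1.8·K.
Require K + R = 859.3: (2.8)·K = 859.3.
K = (859.3) / (2.8) = 306.89.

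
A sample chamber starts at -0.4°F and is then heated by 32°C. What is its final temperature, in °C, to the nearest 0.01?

14.00°C

Initial temperature in Celsius: (-0.4 - 32) × 5/9 = -18.0000°C.
Final Celsius temperature: -18.0000 + 32.0000 = 14.0000°C.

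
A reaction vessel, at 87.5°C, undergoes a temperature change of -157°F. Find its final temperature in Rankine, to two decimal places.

492.17°R

The 157°F change is an interval, so only the factor 5/9 applies: -157 × 5/9 = -87.2222°C.
Final Celsius temperature: 87.5000 - 87.2222 = 0.2778°C.
In Rankine: 0.2778 × 1.8 + 491.67 = 492.17°R.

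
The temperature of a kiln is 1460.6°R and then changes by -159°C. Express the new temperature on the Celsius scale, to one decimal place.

Initial temperature in Celsius: (1460.6 - 491.67) × 5/9 = 538.2944°C.
Final Celsius temperature: 538.2944 - 159.0000 = 379.2944°C.

379.3°C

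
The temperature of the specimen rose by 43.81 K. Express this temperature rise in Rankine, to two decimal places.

For a temperature interval the offset drops out; only the factor 1.8 applies.
43.81 × 1.8 = 78.86.

78.86°R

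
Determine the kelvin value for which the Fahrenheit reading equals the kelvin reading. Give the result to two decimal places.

Let K be the kelvin reading. The Fahrenheit reading is F = 1.8·K - 459.67.
Set F = K: 1.8·K - 459.67 = K.
(0.8)·K = 459.67  ⇒  K = 574.59.

574.59 K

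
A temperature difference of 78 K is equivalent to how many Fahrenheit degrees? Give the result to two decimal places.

140.40°F

An interval of 1 K corresponds to 1.8°F.
78 × 1.8 = 140.40.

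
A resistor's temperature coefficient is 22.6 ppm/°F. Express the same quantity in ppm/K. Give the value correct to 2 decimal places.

The quantity depends on a temperature interval, so only the ratio of degree sizes applies; the offset between the scales is irrelevant.
A change of 1 K is a change of 1.8°F, so per K the value is 22.6 × 1.8 = 40.68.

40.68 ppm/K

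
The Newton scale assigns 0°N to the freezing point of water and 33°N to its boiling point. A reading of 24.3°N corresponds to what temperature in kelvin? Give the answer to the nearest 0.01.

Linear interpolation between the fixed points: C = (24.3 - 0) × 100 / (33 - 0) = 73.6364°C.
Then 73.6364 + 273.15 = 346.79 K.

346.79 K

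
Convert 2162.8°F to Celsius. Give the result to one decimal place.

1183.8°C

In Celsius: (2162.8 - 32) × 5/9 = 1183.7778°C.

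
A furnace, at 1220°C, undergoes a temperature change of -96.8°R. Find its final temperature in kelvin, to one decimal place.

1439.4 K

The 96.8°R change is an interval, so only the factor 5/9 applies: -96.8 × 5/9 = -53.7778°C.
Final Celsius temperature: 1220.0000 - 53.7778 = 1166.2222°C.
In kelvin: 1166.2222 + 273.15 = 1439.4 K.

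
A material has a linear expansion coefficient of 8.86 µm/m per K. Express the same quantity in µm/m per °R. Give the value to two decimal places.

4.92 µm/m per °R

The quantity depends on a temperature interval, so only the ratio of degree sizes applies; the offset between the scales is irrelevant.
A change of 1°R is a change of 5/9 K, so per °R the value is 8.86 × 5/9 = 4.92.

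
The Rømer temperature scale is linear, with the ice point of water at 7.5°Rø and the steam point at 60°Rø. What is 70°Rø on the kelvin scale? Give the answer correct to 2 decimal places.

392.20 K

Linear interpolation between the fixed points: C = (70 - 7.5) × 100 / (60 - 7.5) = 119.0476°C.
Then 119.0476 + 273.15 = 392.20 K.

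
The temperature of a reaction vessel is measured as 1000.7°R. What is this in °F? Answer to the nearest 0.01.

541.03°F

In Celsius: (1000.7 - 491.67) × 5/9 = 282.7944°C.
In Fahrenheit: 282.7944 × 1.8 + 32 = 541.03°F.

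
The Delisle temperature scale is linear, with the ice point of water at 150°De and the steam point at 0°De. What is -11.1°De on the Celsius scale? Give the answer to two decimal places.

Linear interpolation between the fixed points: C = (-11.1 - 150) × 100 / (0 - 150) = 107.4000°C.

107.40°C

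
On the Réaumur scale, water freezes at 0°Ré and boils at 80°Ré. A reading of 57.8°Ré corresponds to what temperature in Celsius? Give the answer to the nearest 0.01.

72.25°C

Linear interpolation between the fixed points: C = (57.8 - 0) × 100 / (80 - 0) = 72.2500°C.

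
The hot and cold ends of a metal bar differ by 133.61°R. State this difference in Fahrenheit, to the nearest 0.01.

Rankine and Fahrenheit degrees are the same size, so the interval is unchanged: 133.61.

133.61°F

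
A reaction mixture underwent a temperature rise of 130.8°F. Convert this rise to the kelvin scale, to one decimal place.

72.7 K

For a temperature interval the offset drops out; only the factor 5/9 applies.
130.8 × 5/9 = 72.7.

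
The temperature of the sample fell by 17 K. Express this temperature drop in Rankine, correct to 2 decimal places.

30.60°R

Only the scale ratio 1.8 matters for a change in temperature.
17 × 1.8 = 30.60.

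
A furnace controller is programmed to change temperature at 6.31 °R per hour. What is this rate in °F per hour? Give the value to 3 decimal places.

Since only a temperature interval is involved, the additive offset between the scales drops out.
A change of 1°R is a change of 1°F, so 6.31 × 1 = 6.310.

6.310 °F/hour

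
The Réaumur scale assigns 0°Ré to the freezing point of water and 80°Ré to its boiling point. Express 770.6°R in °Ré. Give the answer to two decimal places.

123.97°Ré

First in Celsius: (770.6 - 491.67) × 5/9 = 154.9611°C.
Linearly onto the Réaumur scale: 0 + (154.9611 / 100) × (80 - 0) = 123.97°Ré.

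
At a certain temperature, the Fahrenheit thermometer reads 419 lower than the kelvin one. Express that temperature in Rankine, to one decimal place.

Let x be the kelvin reading; then the Fahrenheit reading is 1.8·x - 459.67.
(1.8·x - 459.67) - x = -419  ⇒  (0.8)·x = 40.67  ⇒  x = 50.8375 K.
In Celsius: 50.8375 - 273.15 = -222.3125°C.
In Rankine: -222.3125 × 1.8 + 491.67 = 91.5°R.

91.5°R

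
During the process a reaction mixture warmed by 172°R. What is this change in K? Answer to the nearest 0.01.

An interval of 1°R corresponds to 5/9 K.
172 × 5/9 = 95.56.

95.56 K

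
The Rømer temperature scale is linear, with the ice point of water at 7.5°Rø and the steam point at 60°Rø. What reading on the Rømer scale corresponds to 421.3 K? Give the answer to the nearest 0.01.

First in Celsius: 421.3 - 273.15 = 148.1500°C.
Linearly onto the Rømer scale: 7.5 + (148.1500 / 100) × (60 - 7.5) = 85.28°Rø.

85.28°Rø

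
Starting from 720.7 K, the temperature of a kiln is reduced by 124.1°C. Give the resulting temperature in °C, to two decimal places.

323.45°C

Initial temperature in Celsius: 720.7 - 273.15 = 447.5500°C.
Final Celsius temperature: 447.5500 - 124.1000 = 323.4500°C.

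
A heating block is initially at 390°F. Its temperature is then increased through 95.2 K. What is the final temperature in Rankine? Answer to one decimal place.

Initial temperature in Celsius: (390 - 32) × 5/9 = 198.8889°C.
The 95.2 K change is an interval; Kelvin and Celsius degrees are the same size, so ΔC = +95.2°C.
Final Celsius temperature: 198.8889 + 95.2000 = 294.0889°C.
In Rankine: 294.0889 × 1.8 + 491.67 = 1021.0°R.

1021.0°R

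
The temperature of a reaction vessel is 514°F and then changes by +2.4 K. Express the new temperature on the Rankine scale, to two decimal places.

Initial temperature in Celsius: (514 - 32) × 5/9 = 267.7778°C.
The 2.4 K change is an interval; Kelvin and Celsius degrees are the same size, so ΔC = +2.4°C.
Final Celsius temperature: 267.7778 + 2.4000 = 270.1778°C.
In Rankine: 270.1778 × 1.8 + 491.67 = 977.99°R.

977.99°R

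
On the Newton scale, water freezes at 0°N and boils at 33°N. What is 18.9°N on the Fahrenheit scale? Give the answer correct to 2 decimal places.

135.09°F

Linear interpolation between the fixed points: C = (18.9 - 0) × 100 / (33 - 0) = 57.2727°C.
Then 57.2727 × 1.8 + 32 = 135.09°F.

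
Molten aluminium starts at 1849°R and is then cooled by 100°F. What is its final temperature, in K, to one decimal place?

Initial temperature in Celsius: (1849 - 491.67) × 5/9 = 754.0722°C.
The 100°F change is an interval, so only the factor 5/9 applies: -100 × 5/9 = -55.5556°C.
Final Celsius temperature: 754.0722 - 55.5556 = 698.5167°C.
In kelvin: 698.5167 + 273.15 = 971.7 K.

971.7 K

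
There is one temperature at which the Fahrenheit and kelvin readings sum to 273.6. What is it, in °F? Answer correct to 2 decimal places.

Let F be the Fahrenheit reading. The kelvin reading is K = 5/9·F + 255.372.
Require F + K = 273.6: (14/9)·F + 255.372 = 273.6.
F = (273.6 - 255.372) / (14/9) = 11.72.

11.72°F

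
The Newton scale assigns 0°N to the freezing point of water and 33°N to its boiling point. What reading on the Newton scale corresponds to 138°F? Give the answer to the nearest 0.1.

First in Celsius: (138 - 32) × 5/9 = 58.8889°C.
Linearly onto the Newton scale: 0 + (58.8889 / 100) × (33 - 0) = 19.4°N.

19.4°N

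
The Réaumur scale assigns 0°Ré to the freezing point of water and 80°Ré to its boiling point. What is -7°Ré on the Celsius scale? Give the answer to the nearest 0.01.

-8.75°C

Linear interpolation between the fixed points: C = (-7 - 0) × 100 / (80 - 0) = -8.7500°C.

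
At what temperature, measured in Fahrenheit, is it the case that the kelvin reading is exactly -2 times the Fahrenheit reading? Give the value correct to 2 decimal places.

Let F be the Fahrenheit reading. The kelvin reading is K = 5/9·F + 255.372.
Require K = -2·F: 5/9·F + 255.372 = -2·F.
(23/9)·F = -255.372  ⇒  F = -99.93.

-99.93°F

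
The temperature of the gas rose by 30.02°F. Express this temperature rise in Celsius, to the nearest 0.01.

16.68°C

Only the scale ratio 5/9 matters for a change in temperature.
30.02 × 5/9 = 16.68.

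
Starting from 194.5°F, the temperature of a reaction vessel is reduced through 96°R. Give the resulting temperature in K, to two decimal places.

Initial temperature in Celsius: (194.5 - 32) × 5/9 = 90.2778°C.
The 96°R change is an interval, so only the factor 5/9 applies: -96 × 5/9 = -53.3333°C.
Final Celsius temperature: 90.2778 - 53.3333 = 36.9444°C.
In kelvin: 36.9444 + 273.15 = 310.09 K.

310.09 K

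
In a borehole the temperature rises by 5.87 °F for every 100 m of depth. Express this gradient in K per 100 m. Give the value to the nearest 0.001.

Since only a temperature interval is involved, the additive offset between the scales drops out.
A change of 1°F is a change of 5/9 K, so 5.87 × 5/9 = 3.261.

3.261 K/100 m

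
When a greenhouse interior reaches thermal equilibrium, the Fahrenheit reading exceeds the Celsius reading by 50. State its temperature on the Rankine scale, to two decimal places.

532.17°R

Let x be the Fahrenheit reading; then the Celsius reading is 5/9·x - 17.7778.
(5/9·x - 17.7778) - x = -50  ⇒  (-4/9)·x = -32.2222  ⇒  x = 72.5000°F.
In Celsius: (72.5 - 32) × 5/9 = 22.5000°C.
In Rankine: 22.5000 × 1.8 + 491.67 = 532.17°R.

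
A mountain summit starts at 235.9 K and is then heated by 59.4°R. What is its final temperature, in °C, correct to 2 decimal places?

-4.25°C

Initial temperature in Celsius: 235.9 - 273.15 = -37.2500°C.
The 59.4°R change is an interval, so only the factor 5/9 applies: +59.4 × 5/9 = +33.0000°C.
Final Celsius temperature: -37.2500 + 33.0000 = -4.2500°C.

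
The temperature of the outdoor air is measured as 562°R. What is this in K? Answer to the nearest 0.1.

312.2 K

In Celsius: (562 - 491.67) × 5/9 = 39.0722°C.
In kelvin: 39.0722 + 273.15 = 312.2 K.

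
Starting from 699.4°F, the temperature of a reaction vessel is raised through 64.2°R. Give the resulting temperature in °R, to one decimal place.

Initial temperature in Celsius: (699.4 - 32) × 5/9 = 370.7778°C.
The 64.2°R change is an interval, so only the factor 5/9 applies: +64.2 × 5/9 = +35.6667°C.
Final Celsius temperature: 370.7778 + 35.6667 = 406.4444°C.
In Rankine: 406.4444 × 1.8 + 491.67 = 1223.3°R.

1223.3°R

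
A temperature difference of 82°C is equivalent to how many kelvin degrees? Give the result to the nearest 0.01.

82.00 K

Celsius and kelvin degrees are the same size, so the interval is unchanged: 82.00.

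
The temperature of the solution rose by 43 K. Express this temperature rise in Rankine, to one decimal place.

77.4°R

An interval of 1 K corresponds to 1.8°R.
43 × 1.8 = 77.4.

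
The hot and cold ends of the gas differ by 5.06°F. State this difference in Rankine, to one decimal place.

5.1°R

Fahrenheit and Rankine degrees are the same size, so the interval is unchanged: 5.1.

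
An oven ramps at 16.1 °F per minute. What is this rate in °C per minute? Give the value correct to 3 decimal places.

8.944 °C/minute

The quantity depends on a temperature interval, so only the ratio of degree sizes applies; the offset between the scales is irrelevant.
A change of 1°F is a change of 5/9°C, so 16.1 × 5/9 = 8.944.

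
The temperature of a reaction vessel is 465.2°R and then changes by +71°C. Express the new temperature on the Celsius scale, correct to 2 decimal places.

Initial temperature in Celsius: (465.2 - 491.67) × 5/9 = -14.7056°C.
Final Celsius temperature: -14.7056 + 71.0000 = 56.2944°C.

56.29°C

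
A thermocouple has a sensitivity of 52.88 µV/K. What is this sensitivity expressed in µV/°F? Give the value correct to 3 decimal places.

The quantity depends on a temperature interval, so only the ratio of degree sizes applies; the offset between the scales is irrelevant.
A change of 1°F is a change of 5/9 K, so per °F the value is 52.88 × 5/9 = 29.378.

29.378 µV/°F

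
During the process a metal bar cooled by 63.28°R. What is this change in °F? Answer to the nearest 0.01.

63.28°F

Rankine and Fahrenheit degrees are the same size, so the interval is unchanged: 63.28.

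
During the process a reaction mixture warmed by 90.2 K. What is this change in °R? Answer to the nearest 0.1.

Only the scale ratio 1.8 matters for a change in temperature.
90.2 × 1.8 = 162.4.

162.4°R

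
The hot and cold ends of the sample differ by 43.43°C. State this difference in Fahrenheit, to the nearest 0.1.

78.2°F

An interval of 1°C corresponds to 1.8°F.
43.43 × 1.8 = 78.2.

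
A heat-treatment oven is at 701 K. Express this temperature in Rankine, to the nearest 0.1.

1261.8°R

In Celsius: 701 - 273.15 = 427.8500°C.
In Rankine: 427.8500 × 1.8 + 491.67 = 1261.8°R.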